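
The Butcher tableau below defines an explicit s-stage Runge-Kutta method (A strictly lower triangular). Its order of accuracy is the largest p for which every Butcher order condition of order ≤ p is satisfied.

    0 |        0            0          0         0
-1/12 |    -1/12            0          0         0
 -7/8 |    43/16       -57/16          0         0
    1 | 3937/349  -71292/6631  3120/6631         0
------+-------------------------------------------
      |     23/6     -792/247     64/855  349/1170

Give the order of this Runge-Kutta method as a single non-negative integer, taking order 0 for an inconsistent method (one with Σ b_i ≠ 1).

b = (23/6, -792/247, 64/855, 349/1170)
c = (0, -1/12, -7/8, 1)
Ac = (0, 0, 19/64, 169/349)
Σ b_i: 23/6·1 + (-792/247)·1 + 64/855·1 + 349/1170·1 = 1 ✓
b·c: (-792/247)·(-1/12) + 64/855·(-7/8) + 349/1170·1 = 1/2 ✓
b·c²: (-792/247)·1/144 + 64/855·49/64 + 349/1170·1 = 1/3 ✓
b·Ac: 64/855·19/64 + 349/1170·169/349 = 1/6 ✓
b·c³: (-792/247)·(-1/1728) + 64/855·(-343/512) + 349/1170·1 = 1/4 ✓
b·(c∘Ac): 64/855·(-133/512) + 349/1170·169/349 = 1/8 ✓
b·Ac²: 64/855·(-19/768) + 349/1170·299/1047 = 1/12 ✓
b·A²c: 349/1170·195/1396 = 1/24 ✓; 4 stages ⇒ order 4.

4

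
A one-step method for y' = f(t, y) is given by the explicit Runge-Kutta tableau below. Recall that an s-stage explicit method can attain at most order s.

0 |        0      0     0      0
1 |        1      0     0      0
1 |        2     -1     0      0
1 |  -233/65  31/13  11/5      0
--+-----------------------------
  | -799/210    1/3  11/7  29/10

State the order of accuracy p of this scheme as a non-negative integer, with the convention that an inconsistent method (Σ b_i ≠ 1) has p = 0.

b = (-799/210, 1/3, 11/7, 29/10)
c = (0, 1, 1, 1)
Ac = (0, 0, -1, 298/65)
Σ b_i: (-799/210)·1 + 1/3·1 + 11/7·1 + 29/10·1 = 1 ✓
b·c: 1/3·1 + 11/7·1 + 29/10·1 = 1009/210 ≠ 1/2 ⇒ order 1.

1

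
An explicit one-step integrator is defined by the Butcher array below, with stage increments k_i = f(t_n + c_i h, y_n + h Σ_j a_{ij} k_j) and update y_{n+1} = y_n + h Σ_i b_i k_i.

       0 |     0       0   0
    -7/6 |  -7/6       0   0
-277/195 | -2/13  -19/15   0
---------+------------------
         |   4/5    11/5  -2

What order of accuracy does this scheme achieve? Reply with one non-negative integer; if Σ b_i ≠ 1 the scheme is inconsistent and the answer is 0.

b = (4/5, 11/5, -2)
c = (0, -7/6, -277/195)
Ac = (0, 0, 133/90)
Σ b_i: 4/5·1 + 11/5·1 + (-2)·1 = 1 ✓
b·c: 11/5·(-7/6) + (-2)·(-277/195) = 107/390 ≠ 1/2 ⇒ order 1.

1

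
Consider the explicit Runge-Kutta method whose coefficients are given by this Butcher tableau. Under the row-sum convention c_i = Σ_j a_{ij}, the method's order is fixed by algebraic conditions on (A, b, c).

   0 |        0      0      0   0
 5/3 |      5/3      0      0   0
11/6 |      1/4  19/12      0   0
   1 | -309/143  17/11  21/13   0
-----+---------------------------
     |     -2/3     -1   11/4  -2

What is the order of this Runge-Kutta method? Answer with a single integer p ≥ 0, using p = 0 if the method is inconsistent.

b = (-2/3, -1, 11/4, -2)
c = (0, 5/3, 11/6, 1)
Ac = (0, 0, 95/36, 4751/858)
Σ b_i: (-2/3)·1 + (-1)·1 + 11/4·1 + (-2)·1 = -11/12 ≠ 1 ⇒ order 0.

0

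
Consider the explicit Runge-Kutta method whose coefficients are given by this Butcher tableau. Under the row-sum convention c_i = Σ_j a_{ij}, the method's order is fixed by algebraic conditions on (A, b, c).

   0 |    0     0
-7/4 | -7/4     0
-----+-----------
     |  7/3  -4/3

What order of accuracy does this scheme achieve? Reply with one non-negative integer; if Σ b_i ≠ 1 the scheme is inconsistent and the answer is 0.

1

b = (7/3, -4/3)
c = (0, -7/4)
Σ b_i: 7/3·1 + (-4/3)·1 = 1 ✓
b·c: (-4/3)·(-7/4) = 7/3 ≠ 1/2 ⇒ order 1.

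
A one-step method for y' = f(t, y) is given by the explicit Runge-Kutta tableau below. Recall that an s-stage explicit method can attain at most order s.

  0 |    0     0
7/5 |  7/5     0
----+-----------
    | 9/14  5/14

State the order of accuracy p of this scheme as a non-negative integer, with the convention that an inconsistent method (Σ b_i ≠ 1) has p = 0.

b = (9/14, 5/14)
c = (0, 7/5)
Σ b_i: 9/14·1 + 5/14·1 = 1 ✓
b·c: 5/14·7/5 = 1/2 ✓; 2 stages ⇒ order 2.

2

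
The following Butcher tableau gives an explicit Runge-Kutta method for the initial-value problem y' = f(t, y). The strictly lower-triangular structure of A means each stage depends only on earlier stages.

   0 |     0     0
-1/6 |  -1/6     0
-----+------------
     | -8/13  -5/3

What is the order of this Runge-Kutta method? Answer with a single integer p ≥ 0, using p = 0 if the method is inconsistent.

0

b = (-8/13, -5/3)
c = (0, -1/6)
Σ b_i: (-8/13)·1 + (-5/3)·1 = -89/39 ≠ 1 ⇒ order 0.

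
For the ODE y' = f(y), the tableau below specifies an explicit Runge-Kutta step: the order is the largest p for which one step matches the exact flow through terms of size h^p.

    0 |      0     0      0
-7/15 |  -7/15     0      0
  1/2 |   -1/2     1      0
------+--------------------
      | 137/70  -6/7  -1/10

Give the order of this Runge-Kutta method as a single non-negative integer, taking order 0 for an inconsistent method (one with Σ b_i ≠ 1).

1

b = (137/70, -6/7, -1/10)
c = (0, -7/15, 1/2)
Ac = (0, 0, -7/15)
Σ b_i: 137/70·1 + (-6/7)·1 + (-1/10)·1 = 1 ✓
b·c: (-6/7)·(-7/15) + (-1/10)·1/2 = 7/20 ≠ 1/2 ⇒ order 1.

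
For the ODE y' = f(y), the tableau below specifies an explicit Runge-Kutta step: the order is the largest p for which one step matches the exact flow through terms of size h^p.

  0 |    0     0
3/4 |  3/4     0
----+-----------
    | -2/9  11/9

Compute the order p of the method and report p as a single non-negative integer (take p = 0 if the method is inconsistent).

1

b = (-2/9, 11/9)
c = (0, 3/4)
Σ b_i: (-2/9)·1 + 11/9·1 = 1 ✓
b·c: 11/9·3/4 = 11/12 ≠ 1/2 ⇒ order 1.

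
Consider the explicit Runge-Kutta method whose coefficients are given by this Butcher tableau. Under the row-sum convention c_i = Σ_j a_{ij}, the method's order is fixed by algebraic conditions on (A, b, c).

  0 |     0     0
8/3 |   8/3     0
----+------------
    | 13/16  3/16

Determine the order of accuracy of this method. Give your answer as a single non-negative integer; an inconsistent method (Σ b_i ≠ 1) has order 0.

b = (13/16, 3/16)
c = (0, 8/3)
Σ b_i: 13/16·1 + 3/16·1 = 1 ✓
b·c: 3/16·8/3 = 1/2 ✓; 2 stages ⇒ order 2.

2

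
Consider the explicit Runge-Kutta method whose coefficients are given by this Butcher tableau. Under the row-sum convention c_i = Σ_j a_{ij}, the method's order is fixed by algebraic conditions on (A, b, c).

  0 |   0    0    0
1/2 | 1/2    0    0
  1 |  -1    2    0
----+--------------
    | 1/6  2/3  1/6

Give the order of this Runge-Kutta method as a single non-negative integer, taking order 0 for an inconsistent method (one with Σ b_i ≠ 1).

b = (1/6, 2/3, 1/6)
c = (0, 1/2, 1)
Ac = (0, 0, 1)
Σ b_i: 1/6·1 + 2/3·1 + 1/6·1 = 1 ✓
b·c: 2/3·1/2 + 1/6·1 = 1/2 ✓
b·c²: 2/3·1/4 + 1/6·1 = 1/3 ✓
b·Ac: 1/6·1 = 1/6 ✓; 3 stages ⇒ order 3.

3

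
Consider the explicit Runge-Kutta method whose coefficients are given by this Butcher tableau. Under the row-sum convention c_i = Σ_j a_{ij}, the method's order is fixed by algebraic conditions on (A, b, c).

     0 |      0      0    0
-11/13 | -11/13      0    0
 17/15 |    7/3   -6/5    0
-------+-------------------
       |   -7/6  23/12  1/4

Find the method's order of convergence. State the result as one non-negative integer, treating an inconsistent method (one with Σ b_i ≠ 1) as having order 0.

b = (-7/6, 23/12, 1/4)
c = (0, -11/13, 17/15)
Ac = (0, 0, 66/65)
Σ b_i: (-7/6)·1 + 23/12·1 + 1/4·1 = 1 ✓
b·c: 23/12·(-11/13) + 1/4·17/15 = -87/65 ≠ 1/2 ⇒ order 1.

1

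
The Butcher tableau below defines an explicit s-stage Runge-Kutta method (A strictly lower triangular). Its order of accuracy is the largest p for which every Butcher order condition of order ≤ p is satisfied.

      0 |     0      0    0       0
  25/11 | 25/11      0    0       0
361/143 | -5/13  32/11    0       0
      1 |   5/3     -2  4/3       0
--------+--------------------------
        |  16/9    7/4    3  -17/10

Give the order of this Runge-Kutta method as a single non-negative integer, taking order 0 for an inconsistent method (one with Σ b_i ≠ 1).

b = (16/9, 7/4, 3, -17/10)
c = (0, 25/11, 361/143, 1)
Ac = (0, 0, 800/121, -46/39)
Σ b_i: 16/9·1 + 7/4·1 + 3·1 + (-17/10)·1 = 869/180 ≠ 1 ⇒ order 0.

0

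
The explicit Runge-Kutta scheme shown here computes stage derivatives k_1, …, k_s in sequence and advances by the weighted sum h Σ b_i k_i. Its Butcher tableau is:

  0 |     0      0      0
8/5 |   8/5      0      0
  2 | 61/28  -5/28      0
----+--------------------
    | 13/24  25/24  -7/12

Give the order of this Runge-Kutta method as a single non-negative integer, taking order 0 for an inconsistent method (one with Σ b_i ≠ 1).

3

b = (13/24, 25/24, -7/12)
c = (0, 8/5, 2)
Ac = (0, 0, -2/7)
Σ b_i: 13/24·1 + 25/24·1 + (-7/12)·1 = 1 ✓
b·c: 25/24·8/5 + (-7/12)·2 = 1/2 ✓
b·c²: 25/24·64/25 + (-7/12)·4 = 1/3 ✓
b·Ac: (-7/12)·(-2/7) = 1/6 ✓; 3 stages ⇒ order 3.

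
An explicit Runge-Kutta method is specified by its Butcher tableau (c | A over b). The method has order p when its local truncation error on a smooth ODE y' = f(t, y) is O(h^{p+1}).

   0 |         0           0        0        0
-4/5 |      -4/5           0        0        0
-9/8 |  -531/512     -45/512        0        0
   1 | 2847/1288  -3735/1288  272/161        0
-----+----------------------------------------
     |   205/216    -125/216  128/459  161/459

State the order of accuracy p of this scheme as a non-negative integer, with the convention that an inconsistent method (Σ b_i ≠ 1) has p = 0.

b = (205/216, -125/216, 128/459, 161/459)
c = (0, -4/5, -9/8, 1)
Ac = (0, 0, 9/128, 135/322)
Σ b_i: 205/216·1 + (-125/216)·1 + 128/459·1 + 161/459·1 = 1 ✓
b·c: (-125/216)·(-4/5) + 128/459·(-9/8) + 161/459·1 = 1/2 ✓
b·c²: (-125/216)·16/25 + 128/459·81/64 + 161/459·1 = 1/3 ✓
b·Ac: 128/459·9/128 + 161/459·135/322 = 1/6 ✓
b·c³: (-125/216)·(-64/125) + 128/459·(-729/512) + 161/459·1 = 1/4 ✓
b·(c∘Ac): 128/459·(-81/1024) + 161/459·135/322 = 1/8 ✓
b·Ac²: 128/459·(-9/160) + 161/459·909/3220 = 1/12 ✓
b·A²c: 161/459·153/1288 = 1/24 ✓; 4 stages ⇒ order 4.

4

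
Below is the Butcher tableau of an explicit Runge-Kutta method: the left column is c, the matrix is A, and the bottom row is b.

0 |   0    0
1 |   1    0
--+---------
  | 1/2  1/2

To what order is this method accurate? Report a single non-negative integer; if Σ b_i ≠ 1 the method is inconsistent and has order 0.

2

b = (1/2, 1/2)
c = (0, 1)
Σ b_i: 1/2·1 + 1/2·1 = 1 ✓
b·c: 1/2·1 = 1/2 ✓; 2 stages ⇒ order 2.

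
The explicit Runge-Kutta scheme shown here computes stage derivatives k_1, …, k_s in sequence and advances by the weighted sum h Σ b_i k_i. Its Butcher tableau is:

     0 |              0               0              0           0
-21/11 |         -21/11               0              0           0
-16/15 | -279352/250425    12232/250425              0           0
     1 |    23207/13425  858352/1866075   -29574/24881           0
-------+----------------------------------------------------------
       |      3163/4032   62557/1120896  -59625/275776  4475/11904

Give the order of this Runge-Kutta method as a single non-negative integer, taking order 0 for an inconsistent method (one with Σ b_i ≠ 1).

4

b = (3163/4032, 62557/1120896, -59625/275776, 4475/11904)
c = (0, -21/11, -16/15, 1)
Ac = (0, 0, -1112/11925, 1744/4475)
Σ b_i: 3163/4032·1 + 62557/1120896·1 + (-59625/275776)·1 + 4475/11904·1 = 1 ✓
b·c: 62557/1120896·(-21/11) + (-59625/275776)·(-16/15) + 4475/11904·1 = 1/2 ✓
b·c²: 62557/1120896·441/121 + (-59625/275776)·256/225 + 4475/11904·1 = 1/3 ✓
b·Ac: (-59625/275776)·(-1112/11925) + 4475/11904·1744/4475 = 1/6 ✓
b·c³: 62557/1120896·(-9261/1331) + (-59625/275776)·(-4096/3375) + 4475/11904·1 = 1/4 ✓
b·(c∘Ac): (-59625/275776)·17792/178875 + 4475/11904·1744/4475 = 1/8 ✓
b·Ac²: (-59625/275776)·7784/43725 + 4475/11904·15952/49225 = 1/12 ✓
b·A²c: 4475/11904·496/4475 = 1/24 ✓; 4 stages ⇒ order 4.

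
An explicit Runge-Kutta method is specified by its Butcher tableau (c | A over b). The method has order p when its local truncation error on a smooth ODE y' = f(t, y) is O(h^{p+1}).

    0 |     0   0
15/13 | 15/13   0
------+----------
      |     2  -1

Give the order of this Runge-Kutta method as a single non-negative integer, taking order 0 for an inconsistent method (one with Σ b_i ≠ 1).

1

b = (2, -1)
c = (0, 15/13)
Σ b_i: 2·1 + (-1)·1 = 1 ✓
b·c: (-1)·15/13 = -15/13 ≠ 1/2 ⇒ order 1.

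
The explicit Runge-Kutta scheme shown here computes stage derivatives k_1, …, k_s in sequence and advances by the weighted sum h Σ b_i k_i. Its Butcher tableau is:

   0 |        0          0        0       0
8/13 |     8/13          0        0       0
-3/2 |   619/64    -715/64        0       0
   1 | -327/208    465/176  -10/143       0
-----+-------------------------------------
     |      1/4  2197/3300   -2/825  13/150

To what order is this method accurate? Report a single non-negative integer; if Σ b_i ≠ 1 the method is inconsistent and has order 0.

b = (1/4, 2197/3300, -2/825, 13/150)
c = (0, 8/13, -3/2, 1)
Ac = (0, 0, -55/8, 45/26)
Σ b_i: 1/4·1 + 2197/3300·1 + (-2/825)·1 + 13/150·1 = 1 ✓
b·c: 2197/3300·8/13 + (-2/825)·(-3/2) + 13/150·1 = 1/2 ✓
b·c²: 2197/3300·64/169 + (-2/825)·9/4 + 13/150·1 = 1/3 ✓
b·Ac: (-2/825)·(-55/8) + 13/150·45/26 = 1/6 ✓
b·c³: 2197/3300·512/2197 + (-2/825)·(-27/8) + 13/150·1 = 1/4 ✓
b·(c∘Ac): (-2/825)·165/16 + 13/150·45/26 = 1/8 ✓
b·Ac²: (-2/825)·(-55/13) + 13/150·285/338 = 1/12 ✓
b·A²c: 13/150·25/52 = 1/24 ✓; 4 stages ⇒ order 4.

4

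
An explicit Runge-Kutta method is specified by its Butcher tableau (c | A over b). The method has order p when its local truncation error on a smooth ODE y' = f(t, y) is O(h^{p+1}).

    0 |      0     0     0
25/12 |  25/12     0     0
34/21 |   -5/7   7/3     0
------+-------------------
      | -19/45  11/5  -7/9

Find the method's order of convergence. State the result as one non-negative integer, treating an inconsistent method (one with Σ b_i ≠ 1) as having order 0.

1

b = (-19/45, 11/5, -7/9)
c = (0, 25/12, 34/21)
Ac = (0, 0, 175/36)
Σ b_i: (-19/45)·1 + 11/5·1 + (-7/9)·1 = 1 ✓
b·c: 11/5·25/12 + (-7/9)·34/21 = 359/108 ≠ 1/2 ⇒ order 1.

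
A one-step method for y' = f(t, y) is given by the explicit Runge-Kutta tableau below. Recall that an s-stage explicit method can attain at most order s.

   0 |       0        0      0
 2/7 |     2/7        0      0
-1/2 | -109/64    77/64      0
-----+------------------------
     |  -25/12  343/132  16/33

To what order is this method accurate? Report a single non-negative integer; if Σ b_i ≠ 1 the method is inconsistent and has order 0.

3

b = (-25/12, 343/132, 16/33)
c = (0, 2/7, -1/2)
Ac = (0, 0, 11/32)
Σ b_i: (-25/12)·1 + 343/132·1 + 16/33·1 = 1 ✓
b·c: 343/132·2/7 + 16/33·(-1/2) = 1/2 ✓
b·c²: 343/132·4/49 + 16/33·1/4 = 1/3 ✓
b·Ac: 16/33·11/32 = 1/6 ✓; 3 stages ⇒ order 3.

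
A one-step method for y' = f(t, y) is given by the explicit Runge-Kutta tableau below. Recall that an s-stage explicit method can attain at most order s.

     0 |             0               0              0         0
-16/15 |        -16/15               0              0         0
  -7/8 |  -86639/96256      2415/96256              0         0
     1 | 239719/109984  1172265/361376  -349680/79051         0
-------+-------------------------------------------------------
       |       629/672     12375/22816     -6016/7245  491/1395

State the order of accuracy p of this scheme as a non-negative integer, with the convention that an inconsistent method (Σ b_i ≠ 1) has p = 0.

4

b = (629/672, 12375/22816, -6016/7245, 491/1395)
c = (0, -16/15, -7/8, 1)
Ac = (0, 0, -161/6016, 403/982)
Σ b_i: 629/672·1 + 12375/22816·1 + (-6016/7245)·1 + 491/1395·1 = 1 ✓
b·c: 12375/22816·(-16/15) + (-6016/7245)·(-7/8) + 491/1395·1 = 1/2 ✓
b·c²: 12375/22816·256/225 + (-6016/7245)·49/64 + 491/1395·1 = 1/3 ✓
b·Ac: (-6016/7245)·(-161/6016) + 491/1395·403/982 = 1/6 ✓
b·c³: 12375/22816·(-4096/3375) + (-6016/7245)·(-343/512) + 491/1395·1 = 1/4 ✓
b·(c∘Ac): (-6016/7245)·1127/48128 + 491/1395·403/982 = 1/8 ✓
b·Ac²: (-6016/7245)·161/5640 + 491/1395·8959/29460 = 1/12 ✓
b·A²c: 491/1395·465/3928 = 1/24 ✓; 4 stages ⇒ order 4.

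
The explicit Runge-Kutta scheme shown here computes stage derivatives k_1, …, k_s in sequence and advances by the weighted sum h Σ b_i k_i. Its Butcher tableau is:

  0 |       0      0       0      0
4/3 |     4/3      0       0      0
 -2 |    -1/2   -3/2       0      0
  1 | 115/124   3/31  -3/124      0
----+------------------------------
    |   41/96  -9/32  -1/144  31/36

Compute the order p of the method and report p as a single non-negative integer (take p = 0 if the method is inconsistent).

4

b = (41/96, -9/32, -1/144, 31/36)
c = (0, 4/3, -2, 1)
Ac = (0, 0, -2, 11/62)
Σ b_i: 41/96·1 + (-9/32)·1 + (-1/144)·1 + 31/36·1 = 1 ✓
b·c: (-9/32)·4/3 + (-1/144)·(-2) + 31/36·1 = 1/2 ✓
b·c²: (-9/32)·16/9 + (-1/144)·4 + 31/36·1 = 1/3 ✓
b·Ac: (-1/144)·(-2) + 31/36·11/62 = 1/6 ✓
b·c³: (-9/32)·64/27 + (-1/144)·(-8) + 31/36·1 = 1/4 ✓
b·(c∘Ac): (-1/144)·4 + 31/36·11/62 = 1/8 ✓
b·Ac²: (-1/144)·(-8/3) + 31/36·7/93 = 1/12 ✓
b·A²c: 31/36·3/62 = 1/24 ✓; 4 stages ⇒ order 4.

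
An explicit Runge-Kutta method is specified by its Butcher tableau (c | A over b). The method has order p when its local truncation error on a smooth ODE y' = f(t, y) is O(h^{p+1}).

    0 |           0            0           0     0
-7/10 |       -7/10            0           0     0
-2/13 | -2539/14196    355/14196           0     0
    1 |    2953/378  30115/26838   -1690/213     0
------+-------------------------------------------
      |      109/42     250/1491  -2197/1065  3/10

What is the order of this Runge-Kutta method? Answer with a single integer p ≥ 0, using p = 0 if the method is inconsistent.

4

b = (109/42, 250/1491, -2197/1065, 3/10)
c = (0, -7/10, -2/13, 1)
Ac = (0, 0, -71/4056, 47/108)
Σ b_i: 109/42·1 + 250/1491·1 + (-2197/1065)·1 + 3/10·1 = 1 ✓
b·c: 250/1491·(-7/10) + (-2197/1065)·(-2/13) + 3/10·1 = 1/2 ✓
b·c²: 250/1491·49/100 + (-2197/1065)·4/169 + 3/10·1 = 1/3 ✓
b·Ac: (-2197/1065)·(-71/4056) + 3/10·47/108 = 1/6 ✓
b·c³: 250/1491·(-343/1000) + (-2197/1065)·(-8/2197) + 3/10·1 = 1/4 ✓
b·(c∘Ac): (-2197/1065)·71/26364 + 3/10·47/108 = 1/8 ✓
b·Ac²: (-2197/1065)·497/40560 + 3/10·391/1080 = 1/12 ✓
b·A²c: 3/10·5/36 = 1/24 ✓; 4 stages ⇒ order 4.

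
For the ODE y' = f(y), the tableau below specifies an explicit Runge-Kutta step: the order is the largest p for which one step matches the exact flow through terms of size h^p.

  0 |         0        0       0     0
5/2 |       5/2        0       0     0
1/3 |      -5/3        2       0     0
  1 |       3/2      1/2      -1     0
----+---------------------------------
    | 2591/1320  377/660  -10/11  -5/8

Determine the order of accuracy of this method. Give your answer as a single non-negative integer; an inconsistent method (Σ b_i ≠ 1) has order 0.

b = (2591/1320, 377/660, -10/11, -5/8)
c = (0, 5/2, 1/3, 1)
Ac = (0, 0, 5, 11/12)
Σ b_i: 2591/1320·1 + 377/660·1 + (-10/11)·1 + (-5/8)·1 = 1 ✓
b·c: 377/660·5/2 + (-10/11)·1/3 + (-5/8)·1 = 1/2 ✓
b·c²: 377/660·25/4 + (-10/11)·1/9 + (-5/8)·1 = 4505/1584 ≠ 1/3 ⇒ order 2.
b·Ac: (-10/11)·5 + (-5/8)·11/12 = -5405/1056 ≠ 1/6

2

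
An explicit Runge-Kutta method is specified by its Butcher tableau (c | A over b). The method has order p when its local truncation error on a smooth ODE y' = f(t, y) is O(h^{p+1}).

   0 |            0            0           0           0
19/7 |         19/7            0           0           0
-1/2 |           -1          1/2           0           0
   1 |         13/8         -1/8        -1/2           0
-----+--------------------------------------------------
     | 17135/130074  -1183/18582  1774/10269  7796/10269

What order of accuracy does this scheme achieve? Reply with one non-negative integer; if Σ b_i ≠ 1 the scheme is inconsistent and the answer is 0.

b = (17135/130074, -1183/18582, 1774/10269, 7796/10269)
c = (0, 19/7, -1/2, 1)
Ac = (0, 0, 19/14, -5/56)
Σ b_i: 17135/130074·1 + (-1183/18582)·1 + 1774/10269·1 + 7796/10269·1 = 1 ✓
b·c: (-1183/18582)·19/7 + 1774/10269·(-1/2) + 7796/10269·1 = 1/2 ✓
b·c²: (-1183/18582)·361/49 + 1774/10269·1/4 + 7796/10269·1 = 1/3 ✓
b·Ac: 1774/10269·19/14 + 7796/10269·(-5/56) = 1/6 ✓
b·c³: (-1183/18582)·6859/343 + 1774/10269·(-1/8) + 7796/10269·1 = -51325/95844 ≠ 1/4 ⇒ order 3.
b·(c∘Ac): 1774/10269·(-19/28) + 7796/10269·(-5/56) = -4433/23961 ≠ 1/8
b·Ac²: 1774/10269·361/98 + 7796/10269·(-205/196) = -3778/23961 ≠ 1/12
b·A²c: 7796/10269·(-19/28) = -37031/71883 ≠ 1/24

3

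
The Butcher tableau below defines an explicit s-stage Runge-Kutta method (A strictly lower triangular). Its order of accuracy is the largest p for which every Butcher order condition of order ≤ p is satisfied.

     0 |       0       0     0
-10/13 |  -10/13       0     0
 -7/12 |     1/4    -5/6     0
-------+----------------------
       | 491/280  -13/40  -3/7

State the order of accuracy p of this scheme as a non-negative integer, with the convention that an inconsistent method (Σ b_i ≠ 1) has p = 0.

2

b = (491/280, -13/40, -3/7)
c = (0, -10/13, -7/12)
Ac = (0, 0, 25/39)
Σ b_i: 491/280·1 + (-13/40)·1 + (-3/7)·1 = 1 ✓
b·c: (-13/40)·(-10/13) + (-3/7)·(-7/12) = 1/2 ✓
b·c²: (-13/40)·100/169 + (-3/7)·49/144 = -211/624 ≠ 1/3 ⇒ order 2.
b·Ac: (-3/7)·25/39 = -25/91 ≠ 1/6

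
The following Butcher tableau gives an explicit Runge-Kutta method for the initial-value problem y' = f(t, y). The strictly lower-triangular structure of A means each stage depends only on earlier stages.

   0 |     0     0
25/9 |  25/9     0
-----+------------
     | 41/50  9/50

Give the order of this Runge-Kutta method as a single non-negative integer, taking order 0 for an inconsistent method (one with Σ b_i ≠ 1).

b = (41/50, 9/50)
c = (0, 25/9)
Σ b_i: 41/50·1 + 9/50·1 = 1 ✓
b·c: 9/50·25/9 = 1/2 ✓; 2 stages ⇒ order 2.

2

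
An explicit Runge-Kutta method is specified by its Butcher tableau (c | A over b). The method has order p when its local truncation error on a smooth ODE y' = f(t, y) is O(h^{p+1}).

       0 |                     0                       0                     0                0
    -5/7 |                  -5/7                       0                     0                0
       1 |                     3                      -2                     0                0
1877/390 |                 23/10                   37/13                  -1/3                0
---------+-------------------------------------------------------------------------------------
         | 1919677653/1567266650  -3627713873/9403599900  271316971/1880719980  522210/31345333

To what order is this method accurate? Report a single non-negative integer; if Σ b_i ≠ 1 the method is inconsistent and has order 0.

b = (1919677653/1567266650, -3627713873/9403599900, 271316971/1880719980, 522210/31345333)
c = (0, -5/7, 1, 1877/390)
Ac = (0, 0, 10/7, -646/273)
Σ b_i: 1919677653/1567266650·1 + (-3627713873/9403599900)·1 + 271316971/1880719980·1 + 522210/31345333·1 = 1 ✓
b·c: (-3627713873/9403599900)·(-5/7) + 271316971/1880719980·1 + 522210/31345333·1877/390 = 1/2 ✓
b·c²: (-3627713873/9403599900)·25/49 + 271316971/1880719980·1 + 522210/31345333·3523129/152100 = 1/3 ✓
b·Ac: 271316971/1880719980·10/7 + 522210/31345333·(-646/273) = 1/6 ✓
b·c³: (-3627713873/9403599900)·(-125/343) + 271316971/1880719980·1 + 522210/31345333·6612913133/59319000 = 5499178547183/2567182772700 ≠ 1/4 ⇒ order 3.
b·(c∘Ac): 271316971/1880719980·10/7 + 522210/31345333·(-606271/53235) = 7177773/438834662 ≠ 1/8
b·Ac²: 271316971/1880719980·(-50/49) + 522210/31345333·2138/1911 = -169259705/1316503986 ≠ 1/12
b·A²c: 522210/31345333·(-10/21) = -1740700/219417331 ≠ 1/24

3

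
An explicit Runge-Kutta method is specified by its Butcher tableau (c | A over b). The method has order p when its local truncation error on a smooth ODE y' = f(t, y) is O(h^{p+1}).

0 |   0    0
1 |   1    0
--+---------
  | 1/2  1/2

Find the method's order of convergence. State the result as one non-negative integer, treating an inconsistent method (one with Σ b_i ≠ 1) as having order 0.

b = (1/2, 1/2)
c = (0, 1)
Σ b_i: 1/2·1 + 1/2·1 = 1 ✓
b·c: 1/2·1 = 1/2 ✓; 2 stages ⇒ order 2.

2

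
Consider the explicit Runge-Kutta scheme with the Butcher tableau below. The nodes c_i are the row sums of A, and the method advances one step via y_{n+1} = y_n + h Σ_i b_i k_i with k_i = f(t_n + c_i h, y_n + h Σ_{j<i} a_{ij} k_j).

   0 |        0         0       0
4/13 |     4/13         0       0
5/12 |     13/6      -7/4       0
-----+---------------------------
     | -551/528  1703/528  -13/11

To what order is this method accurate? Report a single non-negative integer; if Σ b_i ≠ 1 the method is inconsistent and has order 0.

b = (-551/528, 1703/528, -13/11)
c = (0, 4/13, 5/12)
Ac = (0, 0, -7/13)
Σ b_i: (-551/528)·1 + 1703/528·1 + (-13/11)·1 = 1 ✓
b·c: 1703/528·4/13 + (-13/11)·5/12 = 1/2 ✓
b·c²: 1703/528·16/169 + (-13/11)·25/144 = 2063/20592 ≠ 1/3 ⇒ order 2.
b·Ac: (-13/11)·(-7/13) = 7/11 ≠ 1/6

2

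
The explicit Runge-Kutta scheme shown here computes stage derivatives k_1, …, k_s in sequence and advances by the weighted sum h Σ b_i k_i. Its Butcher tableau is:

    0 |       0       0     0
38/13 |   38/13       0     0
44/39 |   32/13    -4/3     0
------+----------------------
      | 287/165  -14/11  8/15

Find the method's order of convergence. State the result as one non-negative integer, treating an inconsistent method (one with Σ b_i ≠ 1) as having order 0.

b = (287/165, -14/11, 8/15)
c = (0, 38/13, 44/39)
Ac = (0, 0, -152/39)
Σ b_i: 287/165·1 + (-14/11)·1 + 8/15·1 = 1 ✓
b·c: (-14/11)·38/13 + 8/15·44/39 = -20068/6435 ≠ 1/2 ⇒ order 1.

1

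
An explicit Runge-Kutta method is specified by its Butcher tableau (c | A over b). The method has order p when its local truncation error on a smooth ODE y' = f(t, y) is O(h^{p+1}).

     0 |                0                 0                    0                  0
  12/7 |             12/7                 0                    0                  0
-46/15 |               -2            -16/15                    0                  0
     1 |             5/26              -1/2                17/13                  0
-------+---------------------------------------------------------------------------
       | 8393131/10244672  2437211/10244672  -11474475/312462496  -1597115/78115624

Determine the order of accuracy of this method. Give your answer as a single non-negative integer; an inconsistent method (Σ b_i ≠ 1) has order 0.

b = (8393131/10244672, 2437211/10244672, -11474475/312462496, -1597115/78115624)
c = (0, 12/7, -46/15, 1)
Ac = (0, 0, -64/35, -6644/1365)
Σ b_i: 8393131/10244672·1 + 2437211/10244672·1 + (-11474475/312462496)·1 + (-1597115/78115624)·1 = 1 ✓
b·c: 2437211/10244672·12/7 + (-11474475/312462496)·(-46/15) + (-1597115/78115624)·1 = 1/2 ✓
b·c²: 2437211/10244672·144/49 + (-11474475/312462496)·2116/225 + (-1597115/78115624)·1 = 1/3 ✓
b·Ac: (-11474475/312462496)·(-64/35) + (-1597115/78115624)·(-6644/1365) = 1/6 ✓
b·c³: 2437211/10244672·1728/343 + (-11474475/312462496)·(-97336/3375) + (-1597115/78115624)·1 = 902437349/403383960 ≠ 1/4 ⇒ order 3.
b·(c∘Ac): (-11474475/312462496)·2944/525 + (-1597115/78115624)·(-6644/1365) = -715405/6723066 ≠ 1/8
b·Ac²: (-11474475/312462496)·(-768/245) + (-1597115/78115624)·1552028/143325 = -653820971/6151605390 ≠ 1/12
b·A²c: (-1597115/78115624)·(-1088/455) = 3341656/68351171 ≠ 1/24

3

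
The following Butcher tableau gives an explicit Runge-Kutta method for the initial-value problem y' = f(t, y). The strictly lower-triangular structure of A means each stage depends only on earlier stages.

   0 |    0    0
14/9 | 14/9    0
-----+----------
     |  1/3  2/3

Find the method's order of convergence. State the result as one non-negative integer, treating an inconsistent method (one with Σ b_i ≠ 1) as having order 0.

1

b = (1/3, 2/3)
c = (0, 14/9)
Σ b_i: 1/3·1 + 2/3·1 = 1 ✓
b·c: 2/3·14/9 = 28/27 ≠ 1/2 ⇒ order 1.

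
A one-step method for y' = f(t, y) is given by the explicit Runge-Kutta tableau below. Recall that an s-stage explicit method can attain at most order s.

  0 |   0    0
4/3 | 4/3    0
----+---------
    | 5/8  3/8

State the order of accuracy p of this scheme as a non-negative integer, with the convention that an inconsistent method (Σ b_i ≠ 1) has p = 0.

b = (5/8, 3/8)
c = (0, 4/3)
Σ b_i: 5/8·1 + 3/8·1 = 1 ✓
b·c: 3/8·4/3 = 1/2 ✓; 2 stages ⇒ order 2.

2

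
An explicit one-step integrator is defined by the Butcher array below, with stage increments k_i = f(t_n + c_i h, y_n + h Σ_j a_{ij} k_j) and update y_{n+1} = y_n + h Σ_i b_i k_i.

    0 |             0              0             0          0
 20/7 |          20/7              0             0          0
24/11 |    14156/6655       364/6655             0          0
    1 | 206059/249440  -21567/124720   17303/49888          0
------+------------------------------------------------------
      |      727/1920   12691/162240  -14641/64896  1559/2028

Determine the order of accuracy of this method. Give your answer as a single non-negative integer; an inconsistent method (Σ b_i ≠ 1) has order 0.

4

b = (727/1920, 12691/162240, -14641/64896, 1559/2028)
c = (0, 20/7, 24/11, 1)
Ac = (0, 0, 208/1331, 819/3118)
Σ b_i: 727/1920·1 + 12691/162240·1 + (-14641/64896)·1 + 1559/2028·1 = 1 ✓
b·c: 12691/162240·20/7 + (-14641/64896)·24/11 + 1559/2028·1 = 1/2 ✓
b·c²: 12691/162240·400/49 + (-14641/64896)·576/121 + 1559/2028·1 = 1/3 ✓
b·Ac: (-14641/64896)·208/1331 + 1559/2028·819/3118 = 1/6 ✓
b·c³: 12691/162240·8000/343 + (-14641/64896)·13824/1331 + 1559/2028·1 = 1/4 ✓
b·(c∘Ac): (-14641/64896)·4992/14641 + 1559/2028·819/3118 = 1/8 ✓
b·Ac²: (-14641/64896)·4160/9317 + 1559/2028·2613/10913 = 1/12 ✓
b·A²c: 1559/2028·169/3118 = 1/24 ✓; 4 stages ⇒ order 4.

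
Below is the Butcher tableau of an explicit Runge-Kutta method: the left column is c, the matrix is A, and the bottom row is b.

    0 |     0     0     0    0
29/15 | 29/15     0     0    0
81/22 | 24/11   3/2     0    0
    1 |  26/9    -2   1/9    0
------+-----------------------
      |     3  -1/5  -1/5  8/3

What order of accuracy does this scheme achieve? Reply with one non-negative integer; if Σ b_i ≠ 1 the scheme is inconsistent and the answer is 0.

0

b = (3, -1/5, -1/5, 8/3)
c = (0, 29/15, 81/22, 1)
Ac = (0, 0, 29/10, -1141/330)
Σ b_i: 3·1 + (-1/5)·1 + (-1/5)·1 + 8/3·1 = 79/15 ≠ 1 ⇒ order 0.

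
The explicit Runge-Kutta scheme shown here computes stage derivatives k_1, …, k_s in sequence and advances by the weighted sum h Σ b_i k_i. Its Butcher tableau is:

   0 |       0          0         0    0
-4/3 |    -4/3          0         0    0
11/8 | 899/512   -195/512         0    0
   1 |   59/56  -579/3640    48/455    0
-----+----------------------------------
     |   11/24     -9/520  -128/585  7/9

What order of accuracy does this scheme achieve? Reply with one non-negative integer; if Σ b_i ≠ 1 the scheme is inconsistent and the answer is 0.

4

b = (11/24, -9/520, -128/585, 7/9)
c = (0, -4/3, 11/8, 1)
Ac = (0, 0, 65/128, 5/14)
Σ b_i: 11/24·1 + (-9/520)·1 + (-128/585)·1 + 7/9·1 = 1 ✓
b·c: (-9/520)·(-4/3) + (-128/585)·11/8 + 7/9·1 = 1/2 ✓
b·c²: (-9/520)·16/9 + (-128/585)·121/64 + 7/9·1 = 1/3 ✓
b·Ac: (-128/585)·65/128 + 7/9·5/14 = 1/6 ✓
b·c³: (-9/520)·(-64/27) + (-128/585)·1331/512 + 7/9·1 = 1/4 ✓
b·(c∘Ac): (-128/585)·715/1024 + 7/9·5/14 = 1/8 ✓
b·Ac²: (-128/585)·(-65/96) + 7/9·(-1/12) = 1/12 ✓
b·A²c: 7/9·3/56 = 1/24 ✓; 4 stages ⇒ order 4.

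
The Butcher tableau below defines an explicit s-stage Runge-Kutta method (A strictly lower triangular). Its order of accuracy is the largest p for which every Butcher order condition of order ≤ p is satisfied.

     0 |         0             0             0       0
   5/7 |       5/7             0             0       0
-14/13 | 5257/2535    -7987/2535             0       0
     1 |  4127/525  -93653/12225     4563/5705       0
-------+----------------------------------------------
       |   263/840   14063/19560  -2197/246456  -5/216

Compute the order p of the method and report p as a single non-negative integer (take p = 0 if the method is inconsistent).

b = (263/840, 14063/19560, -2197/246456, -5/216)
c = (0, 5/7, -14/13, 1)
Ac = (0, 0, -1141/507, -19/3)
Σ b_i: 263/840·1 + 14063/19560·1 + (-2197/246456)·1 + (-5/216)·1 = 1 ✓
b·c: 14063/19560·5/7 + (-2197/246456)·(-14/13) + (-5/216)·1 = 1/2 ✓
b·c²: 14063/19560·25/49 + (-2197/246456)·196/169 + (-5/216)·1 = 1/3 ✓
b·Ac: (-2197/246456)·(-1141/507) + (-5/216)·(-19/3) = 1/6 ✓
b·c³: 14063/19560·125/343 + (-2197/246456)·(-2744/2197) + (-5/216)·1 = 1/4 ✓
b·(c∘Ac): (-2197/246456)·15974/6591 + (-5/216)·(-19/3) = 1/8 ✓
b·Ac²: (-2197/246456)·(-815/507) + (-5/216)·(-313/105) = 1/12 ✓
b·A²c: (-5/216)·(-9/5) = 1/24 ✓; 4 stages ⇒ order 4.

4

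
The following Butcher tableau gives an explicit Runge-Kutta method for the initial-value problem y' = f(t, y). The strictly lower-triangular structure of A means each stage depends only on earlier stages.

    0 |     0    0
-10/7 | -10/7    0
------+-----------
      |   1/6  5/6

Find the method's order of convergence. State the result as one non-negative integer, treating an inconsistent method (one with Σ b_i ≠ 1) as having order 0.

1

b = (1/6, 5/6)
c = (0, -10/7)
Σ b_i: 1/6·1 + 5/6·1 = 1 ✓
b·c: 5/6·(-10/7) = -25/21 ≠ 1/2 ⇒ order 1.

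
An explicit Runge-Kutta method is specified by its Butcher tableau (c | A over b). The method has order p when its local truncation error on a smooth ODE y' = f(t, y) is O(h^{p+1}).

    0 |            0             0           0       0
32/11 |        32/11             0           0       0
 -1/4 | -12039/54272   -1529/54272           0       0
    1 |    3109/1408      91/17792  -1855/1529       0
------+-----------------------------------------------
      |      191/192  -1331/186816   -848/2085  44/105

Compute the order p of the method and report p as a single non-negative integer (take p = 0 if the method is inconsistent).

4

b = (191/192, -1331/186816, -848/2085, 44/105)
c = (0, 32/11, -1/4, 1)
Ac = (0, 0, -139/1696, 7/22)
Σ b_i: 191/192·1 + (-1331/186816)·1 + (-848/2085)·1 + 44/105·1 = 1 ✓
b·c: (-1331/186816)·32/11 + (-848/2085)·(-1/4) + 44/105·1 = 1/2 ✓
b·c²: (-1331/186816)·1024/121 + (-848/2085)·1/16 + 44/105·1 = 1/3 ✓
b·Ac: (-848/2085)·(-139/1696) + 44/105·7/22 = 1/6 ✓
b·c³: (-1331/186816)·32768/1331 + (-848/2085)·(-1/64) + 44/105·1 = 1/4 ✓
b·(c∘Ac): (-848/2085)·139/6784 + 44/105·7/22 = 1/8 ✓
b·Ac²: (-848/2085)·(-139/583) + 44/105·(-63/1936) = 1/12 ✓
b·A²c: 44/105·35/352 = 1/24 ✓; 4 stages ⇒ order 4.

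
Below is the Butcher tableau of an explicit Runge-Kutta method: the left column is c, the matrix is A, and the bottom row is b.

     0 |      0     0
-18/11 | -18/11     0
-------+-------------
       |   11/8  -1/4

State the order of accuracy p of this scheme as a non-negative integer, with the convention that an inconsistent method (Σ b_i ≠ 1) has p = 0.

b = (11/8, -1/4)
c = (0, -18/11)
Σ b_i: 11/8·1 + (-1/4)·1 = 9/8 ≠ 1 ⇒ order 0.

0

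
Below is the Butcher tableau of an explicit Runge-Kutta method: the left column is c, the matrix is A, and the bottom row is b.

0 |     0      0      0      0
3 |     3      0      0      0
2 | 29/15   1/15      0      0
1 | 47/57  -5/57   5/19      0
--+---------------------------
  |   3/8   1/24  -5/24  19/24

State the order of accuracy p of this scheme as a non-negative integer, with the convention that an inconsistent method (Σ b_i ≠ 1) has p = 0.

b = (3/8, 1/24, -5/24, 19/24)
c = (0, 3, 2, 1)
Ac = (0, 0, 1/5, 5/19)
Σ b_i: 3/8·1 + 1/24·1 + (-5/24)·1 + 19/24·1 = 1 ✓
b·c: 1/24·3 + (-5/24)·2 + 19/24·1 = 1/2 ✓
b·c²: 1/24·9 + (-5/24)·4 + 19/24·1 = 1/3 ✓
b·Ac: (-5/24)·1/5 + 19/24·5/19 = 1/6 ✓
b·c³: 1/24·27 + (-5/24)·8 + 19/24·1 = 1/4 ✓
b·(c∘Ac): (-5/24)·2/5 + 19/24·5/19 = 1/8 ✓
b·Ac²: (-5/24)·3/5 + 19/24·5/19 = 1/12 ✓
b·A²c: 19/24·1/19 = 1/24 ✓; 4 stages ⇒ order 4.

4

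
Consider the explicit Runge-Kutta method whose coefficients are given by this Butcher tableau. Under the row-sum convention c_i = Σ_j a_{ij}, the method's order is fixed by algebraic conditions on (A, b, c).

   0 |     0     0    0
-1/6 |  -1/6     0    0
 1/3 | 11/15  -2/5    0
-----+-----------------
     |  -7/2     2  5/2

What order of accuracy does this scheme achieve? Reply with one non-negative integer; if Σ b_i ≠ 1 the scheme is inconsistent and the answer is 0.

3

b = (-7/2, 2, 5/2)
c = (0, -1/6, 1/3)
Ac = (0, 0, 1/15)
Σ b_i: (-7/2)·1 + 2·1 + 5/2·1 = 1 ✓
b·c: 2·(-1/6) + 5/2·1/3 = 1/2 ✓
b·c²: 2·1/36 + 5/2·1/9 = 1/3 ✓
b·Ac: 5/2·1/15 = 1/6 ✓; 3 stages ⇒ order 3.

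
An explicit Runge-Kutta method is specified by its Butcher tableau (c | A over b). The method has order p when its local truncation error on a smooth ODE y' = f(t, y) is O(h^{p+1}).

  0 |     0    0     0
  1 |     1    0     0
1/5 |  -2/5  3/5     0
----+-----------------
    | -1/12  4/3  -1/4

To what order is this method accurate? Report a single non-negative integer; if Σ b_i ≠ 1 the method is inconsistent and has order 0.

b = (-1/12, 4/3, -1/4)
c = (0, 1, 1/5)
Ac = (0, 0, 3/5)
Σ b_i: (-1/12)·1 + 4/3·1 + (-1/4)·1 = 1 ✓
b·c: 4/3·1 + (-1/4)·1/5 = 77/60 ≠ 1/2 ⇒ order 1.

1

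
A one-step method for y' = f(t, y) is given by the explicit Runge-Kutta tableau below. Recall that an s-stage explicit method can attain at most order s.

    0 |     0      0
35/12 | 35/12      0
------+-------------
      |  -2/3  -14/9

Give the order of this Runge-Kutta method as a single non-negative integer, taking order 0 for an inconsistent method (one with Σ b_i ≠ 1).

b = (-2/3, -14/9)
c = (0, 35/12)
Σ b_i: (-2/3)·1 + (-14/9)·1 = -20/9 ≠ 1 ⇒ order 0.

0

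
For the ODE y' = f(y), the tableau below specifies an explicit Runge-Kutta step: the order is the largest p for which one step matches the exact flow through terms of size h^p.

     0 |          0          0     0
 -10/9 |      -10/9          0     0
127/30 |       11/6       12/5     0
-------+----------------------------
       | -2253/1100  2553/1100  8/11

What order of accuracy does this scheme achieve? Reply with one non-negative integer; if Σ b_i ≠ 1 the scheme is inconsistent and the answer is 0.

2

b = (-2253/1100, 2553/1100, 8/11)
c = (0, -10/9, 127/30)
Ac = (0, 0, -8/3)
Σ b_i: (-2253/1100)·1 + 2553/1100·1 + 8/11·1 = 1 ✓
b·c: 2553/1100·(-10/9) + 8/11·127/30 = 1/2 ✓
b·c²: 2553/1100·100/81 + 8/11·16129/900 = 118049/7425 ≠ 1/3 ⇒ order 2.
b·Ac: 8/11·(-8/3) = -64/33 ≠ 1/6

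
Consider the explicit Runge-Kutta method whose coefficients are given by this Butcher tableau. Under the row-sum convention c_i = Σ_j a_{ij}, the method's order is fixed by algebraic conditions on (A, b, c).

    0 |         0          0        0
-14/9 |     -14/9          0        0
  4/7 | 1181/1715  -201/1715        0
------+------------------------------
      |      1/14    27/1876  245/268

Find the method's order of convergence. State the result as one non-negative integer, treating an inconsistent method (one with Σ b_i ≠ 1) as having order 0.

3

b = (1/14, 27/1876, 245/268)
c = (0, -14/9, 4/7)
Ac = (0, 0, 134/735)
Σ b_i: 1/14·1 + 27/1876·1 + 245/268·1 = 1 ✓
b·c: 27/1876·(-14/9) + 245/268·4/7 = 1/2 ✓
b·c²: 27/1876·196/81 + 245/268·16/49 = 1/3 ✓
b·Ac: 245/268·134/735 = 1/6 ✓; 3 stages ⇒ order 3.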